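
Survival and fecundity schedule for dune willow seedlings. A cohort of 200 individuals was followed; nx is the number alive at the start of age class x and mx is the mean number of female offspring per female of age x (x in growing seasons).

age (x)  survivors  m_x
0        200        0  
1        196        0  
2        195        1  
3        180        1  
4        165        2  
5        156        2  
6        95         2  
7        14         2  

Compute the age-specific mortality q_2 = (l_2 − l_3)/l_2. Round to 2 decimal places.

0.08

lx = nx/n0 = nx/200: 1, 0.98, 0.975, 0.9, 0.825, 0.78, 0.475, 0.07
q_2 = (l_2 − l_3) / l_2 = (0.975 − 0.9) / 0.975
     = 0.075 / 0.975 = 0.076923… → 0.08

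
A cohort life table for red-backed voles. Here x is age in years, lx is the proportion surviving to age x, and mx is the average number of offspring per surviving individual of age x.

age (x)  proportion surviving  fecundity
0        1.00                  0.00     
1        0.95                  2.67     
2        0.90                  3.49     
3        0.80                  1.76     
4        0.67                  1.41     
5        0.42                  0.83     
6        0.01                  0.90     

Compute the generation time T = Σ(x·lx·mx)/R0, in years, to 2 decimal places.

2.22

lx·mx: 0, 2.5365, 3.141, 1.408, 0.9447, 0.3486, 0.009 → R0 = 8.3878
x·lx·mx: 0, 2.5365, 6.282, 4.224, 3.7788, 1.743, 0.054 → Σ = 18.6183
T = 18.6183 / 8.3878 = 2.219688… → 2.22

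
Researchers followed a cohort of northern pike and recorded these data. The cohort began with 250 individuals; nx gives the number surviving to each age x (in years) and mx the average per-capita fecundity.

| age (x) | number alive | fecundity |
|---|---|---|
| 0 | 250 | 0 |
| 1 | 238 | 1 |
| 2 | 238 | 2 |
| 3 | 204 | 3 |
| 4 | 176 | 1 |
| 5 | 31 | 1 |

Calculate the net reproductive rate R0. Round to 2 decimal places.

lx = nx/n0 = nx/250: 1, 0.952, 0.952, 0.816, 0.704, 0.124
lx·mx by age: 0, 0.952, 1.904, 2.448, 0.704, 0.124
R0 = Σ lx·mx = 6.132 → 6.13

6.13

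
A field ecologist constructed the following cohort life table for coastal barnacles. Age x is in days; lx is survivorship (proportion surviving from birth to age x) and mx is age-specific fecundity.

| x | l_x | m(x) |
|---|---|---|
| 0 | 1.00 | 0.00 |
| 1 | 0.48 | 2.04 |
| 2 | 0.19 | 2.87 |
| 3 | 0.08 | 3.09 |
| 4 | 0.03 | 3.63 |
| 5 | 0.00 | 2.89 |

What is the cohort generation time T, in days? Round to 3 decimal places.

lx·mx: 0, 0.9792, 0.5453, 0.2472, 0.1089, 0 → R0 = 1.8806
x·lx·mx: 0, 0.9792, 1.0906, 0.7416, 0.4356, 0 → Σ = 3.247
T = 3.247 / 1.8806 = 1.726577… → 1.727

1.727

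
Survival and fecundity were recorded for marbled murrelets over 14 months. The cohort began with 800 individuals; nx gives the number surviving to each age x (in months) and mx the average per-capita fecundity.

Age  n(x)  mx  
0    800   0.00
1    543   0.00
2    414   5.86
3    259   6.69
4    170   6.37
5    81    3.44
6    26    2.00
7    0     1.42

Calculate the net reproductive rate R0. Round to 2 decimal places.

6.97

lx = nx/n0 = nx/800: 1, 0.67875, 0.5175, 0.32375, 0.2125, 0.10125, 0.0325, 0
lx·mx by age: 0, 0, 3.03255, 2.165888…, 1.353625, 0.3483…, 0.065, 0
R0 = Σ lx·mx = 6.965363… → 6.97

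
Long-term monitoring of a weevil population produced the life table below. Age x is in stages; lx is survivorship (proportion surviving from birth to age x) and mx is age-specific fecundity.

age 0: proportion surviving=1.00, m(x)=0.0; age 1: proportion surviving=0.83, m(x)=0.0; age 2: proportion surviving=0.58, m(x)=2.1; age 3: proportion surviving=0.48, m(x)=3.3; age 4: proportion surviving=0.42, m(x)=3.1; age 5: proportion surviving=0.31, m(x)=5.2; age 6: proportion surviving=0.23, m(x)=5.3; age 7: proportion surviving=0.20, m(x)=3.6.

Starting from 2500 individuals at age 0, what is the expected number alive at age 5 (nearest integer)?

Expected survivors = N0 · l_5 = 2500 × 0.31 = 775 → 775

775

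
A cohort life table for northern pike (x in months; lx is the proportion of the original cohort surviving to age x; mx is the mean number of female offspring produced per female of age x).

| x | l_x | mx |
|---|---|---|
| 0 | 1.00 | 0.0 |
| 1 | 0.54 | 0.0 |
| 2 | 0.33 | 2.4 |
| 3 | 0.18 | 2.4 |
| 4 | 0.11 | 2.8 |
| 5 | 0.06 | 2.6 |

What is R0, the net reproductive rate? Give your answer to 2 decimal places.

lx·mx by age: 0, 0, 0.792, 0.432, 0.308, 0.156
R0 = Σ lx·mx = 1.688 → 1.69

1.69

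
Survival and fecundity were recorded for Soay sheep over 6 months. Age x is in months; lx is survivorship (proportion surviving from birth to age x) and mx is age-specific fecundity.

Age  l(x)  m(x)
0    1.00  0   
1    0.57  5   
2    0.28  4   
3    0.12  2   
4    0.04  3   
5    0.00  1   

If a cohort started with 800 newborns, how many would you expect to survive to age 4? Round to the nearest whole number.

32

Expected survivors = N0 · l_4 = 800 × 0.04 = 32 → 32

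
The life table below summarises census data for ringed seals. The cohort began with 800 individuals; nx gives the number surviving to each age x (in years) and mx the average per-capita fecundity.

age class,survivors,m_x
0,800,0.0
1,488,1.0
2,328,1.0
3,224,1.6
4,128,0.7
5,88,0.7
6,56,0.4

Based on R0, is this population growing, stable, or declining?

lx = nx/n0 = nx/800: 1, 0.61, 0.41, 0.28, 0.16, 0.11, 0.07
R0 = Σ lx·mx = 0 + 0.61 + 0.41 + 0.448 + 0.112 + 0.077 + 0.028 = 1.685
R0 > 1, so the population is growing.

growing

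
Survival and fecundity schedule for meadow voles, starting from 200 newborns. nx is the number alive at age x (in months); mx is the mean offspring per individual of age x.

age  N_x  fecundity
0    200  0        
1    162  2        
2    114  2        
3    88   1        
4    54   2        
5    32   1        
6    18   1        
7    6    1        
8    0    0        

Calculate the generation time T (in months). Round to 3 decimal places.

lx = nx/n0 = nx/200: 1, 0.81, 0.57, 0.44, 0.27, 0.16, 0.09, 0.03, 0
lx·mx: 0, 1.62, 1.14, 0.44, 0.54, 0.16, 0.09, 0.03, 0 → R0 = 4.02
x·lx·mx: 0, 1.62, 2.28, 1.32, 2.16, 0.8, 0.54, 0.21, 0 → Σ = 8.93
T = 8.93 / 4.02 = 2.221393… → 2.221

2.221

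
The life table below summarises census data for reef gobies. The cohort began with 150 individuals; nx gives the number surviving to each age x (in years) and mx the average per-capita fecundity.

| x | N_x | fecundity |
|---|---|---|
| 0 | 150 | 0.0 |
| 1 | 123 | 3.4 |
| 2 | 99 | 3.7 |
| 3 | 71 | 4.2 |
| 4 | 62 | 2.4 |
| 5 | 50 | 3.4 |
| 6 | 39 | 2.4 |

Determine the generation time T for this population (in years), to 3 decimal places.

lx = nx/n0 = nx/150: 1, 0.82, 0.66, 0.47333…, 0.41333…, 0.33333…, 0.26
lx·mx: 0, 2.788, 2.442, 1.988…, 0.992…, 1.133333…, 0.624 → R0 = 9.967333…
x·lx·mx: 0, 2.788, 4.884, 5.964…, 3.968…, 5.666667…, 3.744 → Σ = 27.014667…
T = 27.014667… / 9.967333… = 2.71032… → 2.710

2.710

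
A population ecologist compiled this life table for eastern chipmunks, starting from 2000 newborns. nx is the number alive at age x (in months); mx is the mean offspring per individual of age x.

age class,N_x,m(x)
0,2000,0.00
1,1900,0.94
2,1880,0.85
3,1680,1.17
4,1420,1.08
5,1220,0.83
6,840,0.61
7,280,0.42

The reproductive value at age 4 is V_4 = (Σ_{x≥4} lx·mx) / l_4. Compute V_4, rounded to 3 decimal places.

2.237

lx = nx/n0 = nx/2000: 1, 0.95, 0.94, 0.84, 0.71, 0.61, 0.42, 0.14
lx·mx for x ≥ 4: 0.7668, 0.5063, 0.2562, 0.0588 → sum = 1.5881
V_4 = 1.5881 / l_4 = 1.5881 / 0.71 = 2.236761… → 2.237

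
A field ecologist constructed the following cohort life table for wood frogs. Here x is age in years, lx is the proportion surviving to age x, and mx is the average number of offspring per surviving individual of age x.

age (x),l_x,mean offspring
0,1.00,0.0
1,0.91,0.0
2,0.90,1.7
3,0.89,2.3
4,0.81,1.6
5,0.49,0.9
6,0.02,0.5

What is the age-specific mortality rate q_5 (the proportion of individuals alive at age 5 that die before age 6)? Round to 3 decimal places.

q_5 = (l_5 − l_6) / l_5 = (0.49 − 0.02) / 0.49
     = 0.47 / 0.49 = 0.959184… → 0.959

0.959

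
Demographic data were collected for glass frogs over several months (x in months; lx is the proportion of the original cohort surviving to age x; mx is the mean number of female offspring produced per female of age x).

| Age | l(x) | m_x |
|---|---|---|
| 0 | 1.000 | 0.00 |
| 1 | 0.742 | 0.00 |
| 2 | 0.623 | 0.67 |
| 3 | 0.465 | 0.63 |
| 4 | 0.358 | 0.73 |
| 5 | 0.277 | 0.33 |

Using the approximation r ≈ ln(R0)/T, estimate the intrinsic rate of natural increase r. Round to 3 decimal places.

R0 = Σ lx·mx = 0 + 0 + 0.41741 + 0.29295 + 0.26134 + 0.09141 = 1.06311
Σ x·lx·mx = 3.21608; T = 3.21608/1.06311 = 3.02516…
r ≈ ln(R0)/T = ln(1.06311)/3.02516… = 0.02023… → 0.020

0.020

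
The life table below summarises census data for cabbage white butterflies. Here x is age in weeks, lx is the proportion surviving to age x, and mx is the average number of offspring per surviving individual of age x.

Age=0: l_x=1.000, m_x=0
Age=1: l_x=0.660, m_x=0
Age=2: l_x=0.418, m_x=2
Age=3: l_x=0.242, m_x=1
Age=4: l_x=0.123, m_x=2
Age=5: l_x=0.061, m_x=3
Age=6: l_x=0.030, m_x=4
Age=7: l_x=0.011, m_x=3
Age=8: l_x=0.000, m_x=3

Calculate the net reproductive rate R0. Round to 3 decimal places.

1.660

lx·mx by age: 0, 0, 0.836, 0.242, 0.246, 0.183, 0.12, 0.033, 0
R0 = Σ lx·mx = 1.66 → 1.660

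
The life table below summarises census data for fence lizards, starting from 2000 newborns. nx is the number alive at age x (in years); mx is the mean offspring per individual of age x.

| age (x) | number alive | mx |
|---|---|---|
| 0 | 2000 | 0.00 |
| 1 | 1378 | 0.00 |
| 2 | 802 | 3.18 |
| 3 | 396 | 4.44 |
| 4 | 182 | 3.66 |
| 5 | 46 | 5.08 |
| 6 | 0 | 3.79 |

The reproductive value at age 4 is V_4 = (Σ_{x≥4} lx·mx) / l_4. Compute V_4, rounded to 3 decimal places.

lx = nx/n0 = nx/2000: 1, 0.689, 0.401, 0.198, 0.091, 0.023, 0
lx·mx for x ≥ 4: 0.33306, 0.11684, 0 → sum = 0.4499
V_4 = 0.4499 / l_4 = 0.4499 / 0.091 = 4.943956… → 4.944

4.944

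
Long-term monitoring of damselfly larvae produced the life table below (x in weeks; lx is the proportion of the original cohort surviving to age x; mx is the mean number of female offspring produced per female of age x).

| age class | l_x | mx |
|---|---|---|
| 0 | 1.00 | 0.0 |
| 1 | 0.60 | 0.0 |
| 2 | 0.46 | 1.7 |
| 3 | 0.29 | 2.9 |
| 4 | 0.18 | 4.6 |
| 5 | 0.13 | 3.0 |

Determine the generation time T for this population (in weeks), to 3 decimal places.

lx·mx: 0, 0, 0.782, 0.841, 0.828, 0.39 → R0 = 2.841
x·lx·mx: 0, 0, 1.564, 2.523, 3.312, 1.95 → Σ = 9.349
T = 9.349 / 2.841 = 3.290743… → 3.291

3.291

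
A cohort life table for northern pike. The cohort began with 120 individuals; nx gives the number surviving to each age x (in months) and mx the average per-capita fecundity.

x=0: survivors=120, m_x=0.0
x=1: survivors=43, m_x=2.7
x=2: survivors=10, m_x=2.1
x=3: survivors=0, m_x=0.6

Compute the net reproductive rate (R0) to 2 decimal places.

1.14

lx = nx/n0 = nx/120: 1, 0.35833…, 0.08333…, 0
lx·mx by age: 0, 0.9675…, 0.175…, 0
R0 = Σ lx·mx = 1.1425… → 1.14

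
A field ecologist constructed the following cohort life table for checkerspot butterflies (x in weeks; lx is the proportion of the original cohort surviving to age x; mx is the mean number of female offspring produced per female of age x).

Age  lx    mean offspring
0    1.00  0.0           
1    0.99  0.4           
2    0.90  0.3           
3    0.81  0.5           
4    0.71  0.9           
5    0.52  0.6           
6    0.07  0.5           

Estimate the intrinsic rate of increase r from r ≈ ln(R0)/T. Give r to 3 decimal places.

0.229

R0 = Σ lx·mx = 0 + 0.396 + 0.27 + 0.405 + 0.639 + 0.312 + 0.035 = 2.057
Σ x·lx·mx = 6.477; T = 6.477/2.057 = 3.14876…
r ≈ ln(R0)/T = ln(2.057)/3.14876… = 0.22906… → 0.229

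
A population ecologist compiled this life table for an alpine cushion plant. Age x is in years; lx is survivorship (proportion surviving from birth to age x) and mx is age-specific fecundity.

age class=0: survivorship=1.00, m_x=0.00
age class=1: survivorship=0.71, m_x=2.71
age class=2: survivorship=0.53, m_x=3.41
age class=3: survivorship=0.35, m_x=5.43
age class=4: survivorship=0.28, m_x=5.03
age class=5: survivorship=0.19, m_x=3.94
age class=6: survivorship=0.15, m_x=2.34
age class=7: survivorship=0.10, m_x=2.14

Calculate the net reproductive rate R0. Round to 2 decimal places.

8.35

lx·mx by age: 0, 1.9241, 1.8073, 1.9005, 1.4084, 0.7486, 0.351, 0.214
R0 = Σ lx·mx = 8.3539 → 8.35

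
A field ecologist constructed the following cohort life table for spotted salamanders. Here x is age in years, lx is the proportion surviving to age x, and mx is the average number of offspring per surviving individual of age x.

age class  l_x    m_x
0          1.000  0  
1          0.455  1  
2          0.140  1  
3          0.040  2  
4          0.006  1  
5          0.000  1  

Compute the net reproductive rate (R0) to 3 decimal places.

lx·mx by age: 0, 0.455, 0.14, 0.08, 0.006, 0
R0 = Σ lx·mx = 0.681 → 0.681

0.681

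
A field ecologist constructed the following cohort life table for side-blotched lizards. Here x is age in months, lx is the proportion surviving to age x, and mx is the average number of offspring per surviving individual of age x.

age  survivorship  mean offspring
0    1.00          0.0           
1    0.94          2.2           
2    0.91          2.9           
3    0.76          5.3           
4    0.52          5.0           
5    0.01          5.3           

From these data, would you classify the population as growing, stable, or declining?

R0 = Σ lx·mx = 0 + 2.068 + 2.639 + 4.028 + 2.6 + 0.053 = 11.388
R0 > 1, so the population is growing.

growing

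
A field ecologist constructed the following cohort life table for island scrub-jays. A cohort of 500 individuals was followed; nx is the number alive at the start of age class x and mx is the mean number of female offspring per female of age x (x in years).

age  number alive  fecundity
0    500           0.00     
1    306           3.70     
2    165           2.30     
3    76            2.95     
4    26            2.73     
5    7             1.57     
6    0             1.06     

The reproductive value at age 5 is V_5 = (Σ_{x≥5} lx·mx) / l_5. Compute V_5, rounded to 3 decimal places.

lx = nx/n0 = nx/500: 1, 0.612, 0.33, 0.152, 0.052, 0.014, 0
lx·mx for x ≥ 5: 0.02198, 0 → sum = 0.02198
V_5 = 0.02198 / l_5 = 0.02198 / 0.014 = 1.57 → 1.570

1.570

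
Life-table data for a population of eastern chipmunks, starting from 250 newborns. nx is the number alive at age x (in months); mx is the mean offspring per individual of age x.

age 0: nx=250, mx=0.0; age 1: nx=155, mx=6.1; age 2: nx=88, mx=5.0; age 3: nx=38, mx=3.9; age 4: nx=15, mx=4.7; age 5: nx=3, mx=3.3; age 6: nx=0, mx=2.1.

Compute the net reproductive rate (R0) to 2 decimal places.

6.46

lx = nx/n0 = nx/250: 1, 0.62, 0.352, 0.152, 0.06, 0.012, 0
lx·mx by age: 0, 3.782, 1.76, 0.5928, 0.282, 0.0396, 0
R0 = Σ lx·mx = 6.4564 → 6.46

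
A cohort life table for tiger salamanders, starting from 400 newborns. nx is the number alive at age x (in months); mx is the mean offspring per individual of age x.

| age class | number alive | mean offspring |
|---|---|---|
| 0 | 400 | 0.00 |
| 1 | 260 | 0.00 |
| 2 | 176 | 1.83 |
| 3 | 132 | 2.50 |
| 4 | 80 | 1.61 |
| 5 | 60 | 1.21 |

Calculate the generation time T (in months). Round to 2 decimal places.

lx = nx/n0 = nx/400: 1, 0.65, 0.44, 0.33, 0.2, 0.15
lx·mx: 0, 0, 0.8052, 0.825, 0.322, 0.1815 → R0 = 2.1337
x·lx·mx: 0, 0, 1.6104, 2.475, 1.288, 0.9075 → Σ = 6.2809
T = 6.2809 / 2.1337 = 2.943666… → 2.94

2.94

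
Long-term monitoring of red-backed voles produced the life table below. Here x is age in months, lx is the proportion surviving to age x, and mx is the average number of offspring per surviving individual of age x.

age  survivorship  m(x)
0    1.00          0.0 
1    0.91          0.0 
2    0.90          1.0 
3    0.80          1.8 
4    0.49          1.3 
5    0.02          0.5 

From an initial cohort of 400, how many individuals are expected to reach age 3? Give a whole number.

Expected survivors = N0 · l_3 = 400 × 0.80 = 320 → 320

320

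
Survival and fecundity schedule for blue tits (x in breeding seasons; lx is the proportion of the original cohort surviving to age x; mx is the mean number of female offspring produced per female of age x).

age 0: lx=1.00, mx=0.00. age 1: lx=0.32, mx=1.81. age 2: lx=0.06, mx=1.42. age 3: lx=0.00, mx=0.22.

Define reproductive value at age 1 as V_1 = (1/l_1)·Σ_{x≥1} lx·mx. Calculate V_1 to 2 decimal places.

lx·mx for x ≥ 1: 0.5792, 0.0852, 0 → sum = 0.6644
V_1 = 0.6644 / l_1 = 0.6644 / 0.32 = 2.07625 → 2.08

2.08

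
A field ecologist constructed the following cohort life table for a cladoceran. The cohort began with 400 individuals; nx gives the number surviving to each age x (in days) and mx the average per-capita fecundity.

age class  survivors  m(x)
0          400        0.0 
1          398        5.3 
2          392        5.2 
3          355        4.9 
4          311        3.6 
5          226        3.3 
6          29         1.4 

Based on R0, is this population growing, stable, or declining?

growing

lx = nx/n0 = nx/400: 1, 0.995, 0.98, 0.8875, 0.7775, 0.565, 0.0725
R0 = Σ lx·mx = 0 + 5.2735 + 5.096 + 4.34875 + 2.799 + 1.8645 + 0.1015 = 19.48325
R0 > 1, so the population is growing.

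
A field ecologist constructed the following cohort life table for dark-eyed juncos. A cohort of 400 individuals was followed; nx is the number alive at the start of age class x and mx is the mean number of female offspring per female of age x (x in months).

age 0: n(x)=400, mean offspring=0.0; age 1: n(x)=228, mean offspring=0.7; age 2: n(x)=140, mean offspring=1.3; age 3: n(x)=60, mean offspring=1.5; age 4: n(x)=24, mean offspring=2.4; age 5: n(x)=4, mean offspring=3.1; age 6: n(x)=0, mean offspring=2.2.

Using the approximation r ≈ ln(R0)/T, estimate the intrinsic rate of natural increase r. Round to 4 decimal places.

lx = nx/n0 = nx/400: 1, 0.57, 0.35, 0.15, 0.06, 0.01, 0
R0 = Σ lx·mx = 0 + 0.399 + 0.455 + 0.225 + 0.144 + 0.031 + 0 = 1.254
Σ x·lx·mx = 2.715; T = 2.715/1.254 = 2.16507…
r ≈ ln(R0)/T = ln(1.254)/2.16507… = 0.104541… → 0.1045

0.1045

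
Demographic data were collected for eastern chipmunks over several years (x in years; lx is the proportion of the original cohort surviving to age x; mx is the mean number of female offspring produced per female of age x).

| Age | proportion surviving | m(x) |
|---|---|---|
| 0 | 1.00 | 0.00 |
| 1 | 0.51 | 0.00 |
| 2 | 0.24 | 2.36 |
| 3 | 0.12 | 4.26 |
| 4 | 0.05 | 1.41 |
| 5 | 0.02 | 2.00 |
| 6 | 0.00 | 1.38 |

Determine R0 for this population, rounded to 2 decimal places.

lx·mx by age: 0, 0, 0.5664, 0.5112, 0.0705, 0.04, 0
R0 = Σ lx·mx = 1.1881 → 1.19

1.19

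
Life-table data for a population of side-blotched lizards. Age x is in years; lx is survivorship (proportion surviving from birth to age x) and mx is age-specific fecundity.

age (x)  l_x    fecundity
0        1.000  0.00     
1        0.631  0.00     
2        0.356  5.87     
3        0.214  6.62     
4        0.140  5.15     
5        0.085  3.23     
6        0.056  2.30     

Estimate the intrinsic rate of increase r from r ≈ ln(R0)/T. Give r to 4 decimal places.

R0 = Σ lx·mx = 0 + 0 + 2.08972 + 1.41668 + 0.721 + 0.27455 + 0.1288 = 4.63075
Σ x·lx·mx = 13.45903; T = 13.45903/4.63075 = 2.90645…
r ≈ ln(R0)/T = ln(4.63075)/2.90645… = 0.527351… → 0.5274

0.5274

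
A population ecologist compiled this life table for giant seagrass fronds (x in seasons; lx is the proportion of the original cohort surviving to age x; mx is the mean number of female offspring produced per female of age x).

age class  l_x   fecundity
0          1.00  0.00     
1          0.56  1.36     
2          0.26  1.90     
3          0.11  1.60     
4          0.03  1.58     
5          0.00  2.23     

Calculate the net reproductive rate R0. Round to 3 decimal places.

1.479

lx·mx by age: 0, 0.7616, 0.494, 0.176, 0.0474, 0
R0 = Σ lx·mx = 1.479 → 1.479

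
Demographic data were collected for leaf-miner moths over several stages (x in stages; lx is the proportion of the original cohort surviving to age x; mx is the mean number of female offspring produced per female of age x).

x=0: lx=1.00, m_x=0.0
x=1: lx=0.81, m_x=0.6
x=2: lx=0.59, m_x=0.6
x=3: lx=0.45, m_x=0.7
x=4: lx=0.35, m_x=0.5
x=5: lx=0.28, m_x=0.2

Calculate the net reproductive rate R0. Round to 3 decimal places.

lx·mx by age: 0, 0.486, 0.354, 0.315, 0.175, 0.056
R0 = Σ lx·mx = 1.386 → 1.386

1.386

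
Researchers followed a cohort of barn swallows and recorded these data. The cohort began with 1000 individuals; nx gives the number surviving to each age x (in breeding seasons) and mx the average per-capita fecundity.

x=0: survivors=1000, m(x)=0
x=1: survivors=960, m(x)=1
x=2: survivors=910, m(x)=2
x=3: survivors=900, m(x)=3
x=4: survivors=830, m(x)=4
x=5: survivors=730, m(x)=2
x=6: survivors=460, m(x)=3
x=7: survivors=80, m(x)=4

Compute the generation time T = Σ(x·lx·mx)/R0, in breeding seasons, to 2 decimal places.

3.66

lx = nx/n0 = nx/1000: 1, 0.96, 0.91, 0.9, 0.83, 0.73, 0.46, 0.08
lx·mx: 0, 0.96, 1.82, 2.7, 3.32, 1.46, 1.38, 0.32 → R0 = 11.96
x·lx·mx: 0, 0.96, 3.64, 8.1, 13.28, 7.3, 8.28, 2.24 → Σ = 43.8
T = 43.8 / 11.96 = 3.662207… → 3.66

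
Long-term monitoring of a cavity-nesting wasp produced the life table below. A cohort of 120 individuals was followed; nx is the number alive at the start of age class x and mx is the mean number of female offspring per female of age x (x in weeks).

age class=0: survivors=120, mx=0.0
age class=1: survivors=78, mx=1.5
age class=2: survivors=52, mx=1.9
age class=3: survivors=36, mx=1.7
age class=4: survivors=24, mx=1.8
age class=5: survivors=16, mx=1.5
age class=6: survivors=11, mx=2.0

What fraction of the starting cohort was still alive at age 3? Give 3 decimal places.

0.300

l_3 = n_3/n_0 = 36/120 = 0.3 → 0.300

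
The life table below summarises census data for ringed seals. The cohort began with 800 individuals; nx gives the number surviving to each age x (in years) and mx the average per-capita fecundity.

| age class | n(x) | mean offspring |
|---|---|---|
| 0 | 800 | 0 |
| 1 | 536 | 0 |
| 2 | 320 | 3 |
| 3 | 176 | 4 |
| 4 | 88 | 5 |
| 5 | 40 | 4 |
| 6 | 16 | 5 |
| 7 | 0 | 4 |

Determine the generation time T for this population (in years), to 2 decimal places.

3.02

lx = nx/n0 = nx/800: 1, 0.67, 0.4, 0.22, 0.11, 0.05, 0.02, 0
lx·mx: 0, 0, 1.2, 0.88, 0.55, 0.2, 0.1, 0 → R0 = 2.93
x·lx·mx: 0, 0, 2.4, 2.64, 2.2, 1, 0.6, 0 → Σ = 8.84
T = 8.84 / 2.93 = 3.017065… → 3.02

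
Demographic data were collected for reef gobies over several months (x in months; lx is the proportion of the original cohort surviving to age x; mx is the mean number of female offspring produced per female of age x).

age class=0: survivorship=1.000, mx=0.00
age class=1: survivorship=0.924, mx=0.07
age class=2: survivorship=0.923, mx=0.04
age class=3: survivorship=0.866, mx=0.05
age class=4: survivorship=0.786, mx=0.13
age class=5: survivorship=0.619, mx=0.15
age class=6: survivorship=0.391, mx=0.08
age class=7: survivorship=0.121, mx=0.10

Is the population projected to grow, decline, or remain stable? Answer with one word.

declining

R0 = Σ lx·mx = 0 + 0.06468 + 0.03692 + 0.0433 + 0.10218 + 0.09285 + 0.03128 + 0.0121 = 0.38331
R0 < 1, so the population is declining.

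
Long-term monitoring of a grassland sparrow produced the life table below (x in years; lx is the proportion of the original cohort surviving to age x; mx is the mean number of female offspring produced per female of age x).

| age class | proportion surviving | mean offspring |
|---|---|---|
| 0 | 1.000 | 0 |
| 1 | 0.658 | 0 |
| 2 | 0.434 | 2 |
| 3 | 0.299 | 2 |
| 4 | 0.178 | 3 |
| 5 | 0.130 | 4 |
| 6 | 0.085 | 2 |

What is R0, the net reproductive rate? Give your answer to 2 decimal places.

lx·mx by age: 0, 0, 0.868, 0.598, 0.534, 0.52, 0.17
R0 = Σ lx·mx = 2.69 → 2.69

2.69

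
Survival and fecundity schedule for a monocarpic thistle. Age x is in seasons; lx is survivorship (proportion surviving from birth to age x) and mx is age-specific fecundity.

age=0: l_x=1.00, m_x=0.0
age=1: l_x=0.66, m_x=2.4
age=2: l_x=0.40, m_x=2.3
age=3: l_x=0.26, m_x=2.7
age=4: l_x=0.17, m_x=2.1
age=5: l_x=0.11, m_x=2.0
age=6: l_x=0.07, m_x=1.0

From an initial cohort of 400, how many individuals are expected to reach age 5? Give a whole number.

44

Expected survivors = N0 · l_5 = 400 × 0.11 = 44 → 44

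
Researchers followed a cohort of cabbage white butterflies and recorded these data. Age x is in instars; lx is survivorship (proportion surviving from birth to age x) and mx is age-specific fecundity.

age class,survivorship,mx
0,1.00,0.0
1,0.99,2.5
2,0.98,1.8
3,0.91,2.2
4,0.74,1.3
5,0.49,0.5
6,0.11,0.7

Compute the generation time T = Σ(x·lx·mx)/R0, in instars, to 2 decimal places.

2.33

lx·mx: 0, 2.475, 1.764, 2.002, 0.962, 0.245, 0.077 → R0 = 7.525
x·lx·mx: 0, 2.475, 3.528, 6.006, 3.848, 1.225, 0.462 → Σ = 17.544
T = 17.544 / 7.525 = 2.331429… → 2.33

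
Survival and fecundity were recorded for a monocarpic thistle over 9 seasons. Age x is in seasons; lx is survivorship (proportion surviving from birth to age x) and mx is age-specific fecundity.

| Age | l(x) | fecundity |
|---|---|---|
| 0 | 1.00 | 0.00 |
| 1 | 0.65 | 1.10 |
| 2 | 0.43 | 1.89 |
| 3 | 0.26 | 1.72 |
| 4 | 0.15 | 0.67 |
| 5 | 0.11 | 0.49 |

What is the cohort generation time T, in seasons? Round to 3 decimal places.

lx·mx: 0, 0.715, 0.8127, 0.4472, 0.1005, 0.0539 → R0 = 2.1293
x·lx·mx: 0, 0.715, 1.6254, 1.3416, 0.402, 0.2695 → Σ = 4.3535
T = 4.3535 / 2.1293 = 2.044569… → 2.045

2.045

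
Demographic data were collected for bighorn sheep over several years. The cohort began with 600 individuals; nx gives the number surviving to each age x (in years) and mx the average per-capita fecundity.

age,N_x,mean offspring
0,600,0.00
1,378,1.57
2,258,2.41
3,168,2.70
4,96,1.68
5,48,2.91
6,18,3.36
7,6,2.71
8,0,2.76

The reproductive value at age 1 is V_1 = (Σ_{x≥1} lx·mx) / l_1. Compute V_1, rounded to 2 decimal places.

lx = nx/n0 = nx/600: 1, 0.63, 0.43, 0.28, 0.16, 0.08, 0.03, 0.01, 0
lx·mx for x ≥ 1: 0.9891, 1.0363, 0.756, 0.2688, 0.2328, 0.1008, 0.0271, 0 → sum = 3.4109
V_1 = 3.4109 / l_1 = 3.4109 / 0.63 = 5.414127… → 5.41

5.41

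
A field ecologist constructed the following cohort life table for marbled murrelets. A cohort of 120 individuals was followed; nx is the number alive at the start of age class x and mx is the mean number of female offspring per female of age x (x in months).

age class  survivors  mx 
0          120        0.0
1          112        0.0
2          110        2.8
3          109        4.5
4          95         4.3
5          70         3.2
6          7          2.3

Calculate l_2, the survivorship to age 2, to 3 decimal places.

l_2 = n_2/n_0 = 110/120 = 0.916667… → 0.917

0.917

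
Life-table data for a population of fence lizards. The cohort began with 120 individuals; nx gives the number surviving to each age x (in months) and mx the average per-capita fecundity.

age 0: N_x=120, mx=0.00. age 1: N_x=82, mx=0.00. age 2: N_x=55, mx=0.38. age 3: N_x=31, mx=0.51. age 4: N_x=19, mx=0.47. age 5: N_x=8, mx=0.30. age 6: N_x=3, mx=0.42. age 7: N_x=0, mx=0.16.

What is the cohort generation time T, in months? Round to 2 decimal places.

2.93

lx = nx/n0 = nx/120: 1, 0.68333…, 0.45833…, 0.25833…, 0.15833…, 0.06667…, 0.025, 0
lx·mx: 0, 0, 0.174167…, 0.13175…, 0.074417…, 0.02…, 0.0105, 0 → R0 = 0.410833…
x·lx·mx: 0, 0, 0.348333…, 0.39525…, 0.297667…, 0.1…, 0.063, 0 → Σ = 1.20425…
T = 1.20425… / 0.410833… = 2.931237… → 2.93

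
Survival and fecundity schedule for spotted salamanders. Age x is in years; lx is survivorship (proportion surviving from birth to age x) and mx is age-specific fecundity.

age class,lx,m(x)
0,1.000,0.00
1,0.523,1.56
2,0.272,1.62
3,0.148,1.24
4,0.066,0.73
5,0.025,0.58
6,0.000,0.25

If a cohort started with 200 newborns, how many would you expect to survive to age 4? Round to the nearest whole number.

13

Expected survivors = N0 · l_4 = 200 × 0.066 = 13.2 → 13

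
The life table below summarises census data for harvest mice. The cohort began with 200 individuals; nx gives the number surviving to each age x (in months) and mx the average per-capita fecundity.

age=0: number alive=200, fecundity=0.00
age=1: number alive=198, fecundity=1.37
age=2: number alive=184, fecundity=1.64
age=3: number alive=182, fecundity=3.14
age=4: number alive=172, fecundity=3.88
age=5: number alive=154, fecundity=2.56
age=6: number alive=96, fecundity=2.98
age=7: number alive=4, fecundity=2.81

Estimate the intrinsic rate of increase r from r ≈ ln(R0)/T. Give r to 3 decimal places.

lx = nx/n0 = nx/200: 1, 0.99, 0.92, 0.91, 0.86, 0.77, 0.48, 0.02
R0 = Σ lx·mx = 0 + 1.3563 + 1.5088 + 2.8574 + 3.3368 + 1.9712 + 1.4304 + 0.0562 = 12.5171
Σ x·lx·mx = 45.1251; T = 45.1251/12.5171 = 3.60508…
r ≈ ln(R0)/T = ln(12.5171)/3.60508… = 0.70098… → 0.701

0.701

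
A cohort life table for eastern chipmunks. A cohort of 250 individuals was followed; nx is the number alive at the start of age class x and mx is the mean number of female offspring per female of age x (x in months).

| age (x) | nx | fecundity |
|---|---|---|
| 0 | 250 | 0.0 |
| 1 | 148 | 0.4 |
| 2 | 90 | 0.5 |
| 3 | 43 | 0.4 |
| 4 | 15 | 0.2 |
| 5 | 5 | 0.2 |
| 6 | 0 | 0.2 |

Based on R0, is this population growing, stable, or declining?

lx = nx/n0 = nx/250: 1, 0.592, 0.36, 0.172, 0.06, 0.02, 0
R0 = Σ lx·mx = 0 + 0.2368 + 0.18 + 0.0688 + 0.012 + 0.004 + 0 = 0.5016
R0 < 1, so the population is declining.

declining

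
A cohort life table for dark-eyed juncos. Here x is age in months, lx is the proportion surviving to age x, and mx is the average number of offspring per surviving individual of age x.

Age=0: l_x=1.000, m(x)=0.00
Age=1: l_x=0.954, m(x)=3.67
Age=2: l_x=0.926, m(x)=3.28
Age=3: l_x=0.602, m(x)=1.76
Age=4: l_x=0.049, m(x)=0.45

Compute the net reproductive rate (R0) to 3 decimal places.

7.620

lx·mx by age: 0, 3.50118, 3.03728, 1.05952, 0.02205
R0 = Σ lx·mx = 7.62003 → 7.620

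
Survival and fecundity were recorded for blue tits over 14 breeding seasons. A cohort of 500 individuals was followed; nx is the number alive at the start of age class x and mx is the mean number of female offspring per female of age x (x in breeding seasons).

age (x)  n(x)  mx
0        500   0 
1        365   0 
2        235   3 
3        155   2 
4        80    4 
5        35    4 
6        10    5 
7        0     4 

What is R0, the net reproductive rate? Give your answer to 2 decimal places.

3.05

lx = nx/n0 = nx/500: 1, 0.73, 0.47, 0.31, 0.16, 0.07, 0.02, 0
lx·mx by age: 0, 0, 1.41, 0.62, 0.64, 0.28, 0.1, 0
R0 = Σ lx·mx = 3.05 → 3.05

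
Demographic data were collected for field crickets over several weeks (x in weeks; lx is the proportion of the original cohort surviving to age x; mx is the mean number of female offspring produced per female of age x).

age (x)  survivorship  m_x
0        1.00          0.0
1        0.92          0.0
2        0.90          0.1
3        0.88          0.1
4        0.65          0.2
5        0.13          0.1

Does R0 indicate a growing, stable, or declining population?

declining

R0 = Σ lx·mx = 0 + 0 + 0.09 + 0.088 + 0.13 + 0.013 = 0.321
R0 < 1, so the population is declining.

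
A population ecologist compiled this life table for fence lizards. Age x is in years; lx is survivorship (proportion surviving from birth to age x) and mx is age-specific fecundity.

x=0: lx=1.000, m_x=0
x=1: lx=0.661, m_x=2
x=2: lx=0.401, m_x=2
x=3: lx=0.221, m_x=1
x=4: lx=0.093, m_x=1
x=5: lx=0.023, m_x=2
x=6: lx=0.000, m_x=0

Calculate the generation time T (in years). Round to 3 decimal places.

1.687

lx·mx: 0, 1.322, 0.802, 0.221, 0.093, 0.046, 0 → R0 = 2.484
x·lx·mx: 0, 1.322, 1.604, 0.663, 0.372, 0.23, 0 → Σ = 4.191
T = 4.191 / 2.484 = 1.687198… → 1.687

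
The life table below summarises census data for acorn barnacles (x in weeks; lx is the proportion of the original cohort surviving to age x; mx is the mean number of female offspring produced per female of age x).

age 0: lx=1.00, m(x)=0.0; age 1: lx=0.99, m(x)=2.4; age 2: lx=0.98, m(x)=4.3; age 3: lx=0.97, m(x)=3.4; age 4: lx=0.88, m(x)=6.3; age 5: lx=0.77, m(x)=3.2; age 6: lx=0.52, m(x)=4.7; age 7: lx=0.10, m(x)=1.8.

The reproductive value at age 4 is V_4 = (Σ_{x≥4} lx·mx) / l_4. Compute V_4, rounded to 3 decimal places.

12.082

lx·mx for x ≥ 4: 5.544, 2.464, 2.444, 0.18 → sum = 10.632
V_4 = 10.632 / l_4 = 10.632 / 0.88 = 12.081818… → 12.082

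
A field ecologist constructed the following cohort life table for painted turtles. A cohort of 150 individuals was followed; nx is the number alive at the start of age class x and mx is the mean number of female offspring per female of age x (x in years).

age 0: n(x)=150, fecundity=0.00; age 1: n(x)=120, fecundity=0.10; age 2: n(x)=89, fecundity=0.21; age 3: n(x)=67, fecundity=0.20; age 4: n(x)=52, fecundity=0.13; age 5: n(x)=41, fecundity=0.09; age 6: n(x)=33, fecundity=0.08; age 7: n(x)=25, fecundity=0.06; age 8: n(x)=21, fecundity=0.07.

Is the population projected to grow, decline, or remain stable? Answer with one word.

declining

lx = nx/n0 = nx/150: 1, 0.8, 0.59333…, 0.44667…, 0.34667…, 0.27333…, 0.22, 0.16667…, 0.14
R0 = Σ lx·mx = 0 + 0.08 + 0.1246… + 0.089333… + 0.045067… + 0.0246… + 0.0176 + 0.01… + 0.0098 = 0.401…
R0 < 1, so the population is declining.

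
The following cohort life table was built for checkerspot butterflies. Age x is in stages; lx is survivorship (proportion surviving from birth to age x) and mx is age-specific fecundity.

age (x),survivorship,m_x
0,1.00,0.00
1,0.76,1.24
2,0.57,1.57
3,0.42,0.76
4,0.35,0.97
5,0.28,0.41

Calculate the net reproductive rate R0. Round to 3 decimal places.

lx·mx by age: 0, 0.9424, 0.8949, 0.3192, 0.3395, 0.1148
R0 = Σ lx·mx = 2.6108 → 2.611

2.611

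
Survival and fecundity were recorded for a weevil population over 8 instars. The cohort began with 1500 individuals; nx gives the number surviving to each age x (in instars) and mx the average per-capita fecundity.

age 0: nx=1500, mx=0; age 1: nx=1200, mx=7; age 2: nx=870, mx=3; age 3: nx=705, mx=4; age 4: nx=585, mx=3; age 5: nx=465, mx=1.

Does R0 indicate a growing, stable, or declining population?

growing

lx = nx/n0 = nx/1500: 1, 0.8, 0.58, 0.47, 0.39, 0.31
R0 = Σ lx·mx = 0 + 5.6 + 1.74 + 1.88 + 1.17 + 0.31 = 10.7
R0 > 1, so the population is growing.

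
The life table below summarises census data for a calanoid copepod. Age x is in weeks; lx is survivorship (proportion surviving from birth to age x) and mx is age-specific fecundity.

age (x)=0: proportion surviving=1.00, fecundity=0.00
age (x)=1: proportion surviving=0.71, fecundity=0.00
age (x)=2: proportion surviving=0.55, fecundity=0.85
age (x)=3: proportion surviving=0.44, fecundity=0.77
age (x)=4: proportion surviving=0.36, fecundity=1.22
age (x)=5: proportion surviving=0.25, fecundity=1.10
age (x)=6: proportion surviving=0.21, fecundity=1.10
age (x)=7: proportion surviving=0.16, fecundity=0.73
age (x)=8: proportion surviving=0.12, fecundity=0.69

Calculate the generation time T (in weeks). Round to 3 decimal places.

4.074

lx·mx: 0, 0, 0.4675, 0.3388, 0.4392, 0.275, 0.231, 0.1168, 0.0828 → R0 = 1.9511
x·lx·mx: 0, 0, 0.935, 1.0164, 1.7568, 1.375, 1.386, 0.8176, 0.6624 → Σ = 7.9492
T = 7.9492 / 1.9511 = 4.074215… → 4.074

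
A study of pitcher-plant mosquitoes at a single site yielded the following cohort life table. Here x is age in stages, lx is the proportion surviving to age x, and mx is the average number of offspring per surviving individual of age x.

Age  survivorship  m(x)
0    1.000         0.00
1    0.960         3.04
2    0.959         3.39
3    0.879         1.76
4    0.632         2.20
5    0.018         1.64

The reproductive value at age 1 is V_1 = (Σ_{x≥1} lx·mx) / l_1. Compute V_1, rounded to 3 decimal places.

lx·mx for x ≥ 1: 2.9184, 3.25101, 1.54704, 1.3904, 0.02952 → sum = 9.13637
V_1 = 9.13637 / l_1 = 9.13637 / 0.96 = 9.517052… → 9.517

9.517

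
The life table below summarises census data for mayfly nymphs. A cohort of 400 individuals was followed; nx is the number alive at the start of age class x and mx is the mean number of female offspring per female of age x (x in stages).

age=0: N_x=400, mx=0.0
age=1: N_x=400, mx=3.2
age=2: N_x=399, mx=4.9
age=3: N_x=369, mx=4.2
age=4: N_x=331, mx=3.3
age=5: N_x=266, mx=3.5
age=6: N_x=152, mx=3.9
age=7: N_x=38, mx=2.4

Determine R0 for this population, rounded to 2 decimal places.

lx = nx/n0 = nx/400: 1, 1, 0.9975, 0.9225, 0.8275, 0.665, 0.38, 0.095
lx·mx by age: 0, 3.2, 4.88775, 3.8745, 2.73075, 2.3275, 1.482, 0.228
R0 = Σ lx·mx = 18.7305 → 18.73

18.73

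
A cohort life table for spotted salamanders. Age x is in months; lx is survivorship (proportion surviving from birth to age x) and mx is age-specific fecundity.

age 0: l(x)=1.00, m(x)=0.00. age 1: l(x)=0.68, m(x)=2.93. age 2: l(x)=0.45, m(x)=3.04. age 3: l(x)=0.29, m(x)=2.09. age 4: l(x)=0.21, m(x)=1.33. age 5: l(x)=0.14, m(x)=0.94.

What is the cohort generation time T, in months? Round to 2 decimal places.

1.90

lx·mx: 0, 1.9924, 1.368, 0.6061, 0.2793, 0.1316 → R0 = 4.3774
x·lx·mx: 0, 1.9924, 2.736, 1.8183, 1.1172, 0.658 → Σ = 8.3219
T = 8.3219 / 4.3774 = 1.901106… → 1.90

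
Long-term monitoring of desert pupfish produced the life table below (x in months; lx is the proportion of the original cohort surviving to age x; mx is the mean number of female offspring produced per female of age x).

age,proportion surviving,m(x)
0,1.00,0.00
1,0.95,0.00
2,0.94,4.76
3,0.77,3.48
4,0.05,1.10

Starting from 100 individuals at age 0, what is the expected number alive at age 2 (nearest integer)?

Expected survivors = N0 · l_2 = 100 × 0.94 = 94 → 94

94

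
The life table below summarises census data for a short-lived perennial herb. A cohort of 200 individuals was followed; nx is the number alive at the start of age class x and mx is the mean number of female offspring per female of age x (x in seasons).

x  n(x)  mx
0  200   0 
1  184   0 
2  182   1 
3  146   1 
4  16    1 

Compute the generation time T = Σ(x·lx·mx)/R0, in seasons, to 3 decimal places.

2.517

lx = nx/n0 = nx/200: 1, 0.92, 0.91, 0.73, 0.08
lx·mx: 0, 0, 0.91, 0.73, 0.08 → R0 = 1.72
x·lx·mx: 0, 0, 1.82, 2.19, 0.32 → Σ = 4.33
T = 4.33 / 1.72 = 2.517442… → 2.517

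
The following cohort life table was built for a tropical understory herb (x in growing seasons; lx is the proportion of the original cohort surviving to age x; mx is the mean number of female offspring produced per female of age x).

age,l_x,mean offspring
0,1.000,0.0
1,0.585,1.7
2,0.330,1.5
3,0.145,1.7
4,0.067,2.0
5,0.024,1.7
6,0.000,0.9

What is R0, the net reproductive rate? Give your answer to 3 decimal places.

lx·mx by age: 0, 0.9945, 0.495, 0.2465, 0.134, 0.0408, 0
R0 = Σ lx·mx = 1.9108 → 1.911

1.911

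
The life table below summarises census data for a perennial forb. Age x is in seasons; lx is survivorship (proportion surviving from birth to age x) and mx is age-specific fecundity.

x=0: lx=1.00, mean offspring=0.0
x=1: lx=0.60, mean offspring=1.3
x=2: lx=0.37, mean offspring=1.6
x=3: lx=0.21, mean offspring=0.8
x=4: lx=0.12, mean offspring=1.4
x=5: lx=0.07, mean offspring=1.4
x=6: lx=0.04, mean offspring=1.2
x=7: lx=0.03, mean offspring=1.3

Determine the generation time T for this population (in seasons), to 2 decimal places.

2.21

lx·mx: 0, 0.78, 0.592, 0.168, 0.168, 0.098, 0.048, 0.039 → R0 = 1.893
x·lx·mx: 0, 0.78, 1.184, 0.504, 0.672, 0.49, 0.288, 0.273 → Σ = 4.191
T = 4.191 / 1.893 = 2.213946… → 2.21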